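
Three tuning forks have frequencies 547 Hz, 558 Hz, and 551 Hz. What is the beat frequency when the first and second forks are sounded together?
11 Hz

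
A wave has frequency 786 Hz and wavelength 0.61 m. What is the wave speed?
v = fλ = 479.5 m/s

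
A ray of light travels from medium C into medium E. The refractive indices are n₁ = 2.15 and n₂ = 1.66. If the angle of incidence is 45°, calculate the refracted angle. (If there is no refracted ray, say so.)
sin θ₂ = (n₁/n₂)·sin θ₁ = 0.9158 → θ₂ = 66.32°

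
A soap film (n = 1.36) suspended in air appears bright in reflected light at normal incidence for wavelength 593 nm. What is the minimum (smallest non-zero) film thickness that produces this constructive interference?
2nt = (m − ½)λ with m = 1 → t = (m − ½)λ/(2n) = 109 nm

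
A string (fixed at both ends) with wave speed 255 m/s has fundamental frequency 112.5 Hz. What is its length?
L = v/(2f₁) = 1.133 m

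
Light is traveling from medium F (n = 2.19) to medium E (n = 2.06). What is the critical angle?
θc = arcsin(n₂/n₁) = 70.16°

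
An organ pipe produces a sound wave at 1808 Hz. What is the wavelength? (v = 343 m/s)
λ = v/f = 0.1897 m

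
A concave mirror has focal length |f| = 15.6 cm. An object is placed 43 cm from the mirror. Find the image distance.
f = +15.6 cm (concave); 1/di = 1/f − 1/do → di = 24.48 cm (real image, in front of mirror)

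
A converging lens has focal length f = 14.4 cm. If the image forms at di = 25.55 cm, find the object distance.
1/do = 1/f − 1/di → do = 33 cm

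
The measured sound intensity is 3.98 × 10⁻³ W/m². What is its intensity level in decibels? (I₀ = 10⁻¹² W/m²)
β = 10·log₁₀(I/I₀) = 96 dB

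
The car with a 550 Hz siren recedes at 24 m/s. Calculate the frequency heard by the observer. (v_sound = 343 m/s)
f_obs = f·v/(v + v_s) = 514 Hz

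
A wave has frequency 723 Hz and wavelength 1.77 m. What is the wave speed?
v = fλ = 1280 m/s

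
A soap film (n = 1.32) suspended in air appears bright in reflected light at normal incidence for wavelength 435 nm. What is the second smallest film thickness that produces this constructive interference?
2nt = (m − ½)λ with m = 2 → t = (m − ½)λ/(2n) = 247.2 nm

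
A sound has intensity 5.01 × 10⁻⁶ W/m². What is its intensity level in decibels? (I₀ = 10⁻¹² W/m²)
β = 10·log₁₀(I/I₀) = 67 dB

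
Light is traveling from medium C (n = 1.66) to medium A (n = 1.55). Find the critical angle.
θc = arcsin(n₂/n₁) = 69.02°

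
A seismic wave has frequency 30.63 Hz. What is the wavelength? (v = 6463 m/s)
λ = v/f = 211 m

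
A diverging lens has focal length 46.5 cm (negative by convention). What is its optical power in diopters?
P = 1/f = -2.151 D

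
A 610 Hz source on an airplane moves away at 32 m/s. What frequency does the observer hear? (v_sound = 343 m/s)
f_obs = f·v/(v + v_s) = 557.9 Hz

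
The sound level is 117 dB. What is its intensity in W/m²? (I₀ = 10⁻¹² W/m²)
I = I₀·10^(β/10) = 5.01 × 10⁻¹ W/m²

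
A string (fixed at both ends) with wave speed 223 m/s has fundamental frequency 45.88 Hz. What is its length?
L = v/(2f₁) = 2.43 m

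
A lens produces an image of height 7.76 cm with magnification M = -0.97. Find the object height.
ho = |hi|/|M| = 8 cm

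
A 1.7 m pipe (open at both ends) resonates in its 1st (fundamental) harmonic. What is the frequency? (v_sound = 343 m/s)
fₙ = nv/(2L) = 100.9 Hz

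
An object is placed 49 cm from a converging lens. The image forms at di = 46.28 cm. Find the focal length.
1/f = 1/do + 1/di → f = 23.8 cm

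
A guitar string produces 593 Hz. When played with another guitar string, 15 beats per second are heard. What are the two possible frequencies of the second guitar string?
f₂ = 593 ± 15 Hz → 608 Hz or 578 Hz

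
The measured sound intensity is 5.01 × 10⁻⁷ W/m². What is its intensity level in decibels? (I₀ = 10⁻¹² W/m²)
β = 10·log₁₀(I/I₀) = 57 dB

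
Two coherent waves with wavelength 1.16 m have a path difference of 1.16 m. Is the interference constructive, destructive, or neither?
constructive — path difference = 1λ, a whole number of wavelengths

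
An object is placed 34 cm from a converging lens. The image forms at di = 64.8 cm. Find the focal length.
1/f = 1/do + 1/di → f = 22.3 cm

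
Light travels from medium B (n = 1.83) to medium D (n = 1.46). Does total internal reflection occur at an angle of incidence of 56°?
θc = arcsin(n₂/n₁) = 52.92°; 56° > θc, so yes — total internal reflection.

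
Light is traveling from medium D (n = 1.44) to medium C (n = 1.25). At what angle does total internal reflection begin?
θc = arcsin(n₂/n₁) = 60.23°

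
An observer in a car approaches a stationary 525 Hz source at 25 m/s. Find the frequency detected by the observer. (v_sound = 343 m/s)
f_obs = f·(v + v_o)/v = 563.3 Hz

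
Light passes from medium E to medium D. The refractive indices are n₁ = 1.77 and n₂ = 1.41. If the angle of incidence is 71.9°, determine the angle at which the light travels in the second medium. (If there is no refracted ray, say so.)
sin θ₂ = (n₁/n₂)·sin θ₁ = 1.193 > 1, so there is no refracted ray — the light undergoes total internal reflection.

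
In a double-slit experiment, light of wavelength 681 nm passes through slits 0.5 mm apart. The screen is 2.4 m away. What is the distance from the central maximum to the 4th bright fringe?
y = mλL/d = 13.08 mm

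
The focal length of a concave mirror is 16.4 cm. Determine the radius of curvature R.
R = 2|f| = 32.8 cm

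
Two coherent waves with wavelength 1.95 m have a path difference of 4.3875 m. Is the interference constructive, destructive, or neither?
neither (partial) — path difference = 2.25λ, neither a whole number of wavelengths nor an odd multiple of λ/2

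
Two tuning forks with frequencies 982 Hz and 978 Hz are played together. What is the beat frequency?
4 Hz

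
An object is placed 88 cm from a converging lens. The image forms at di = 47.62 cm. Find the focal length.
1/f = 1/do + 1/di → f = 30.9 cm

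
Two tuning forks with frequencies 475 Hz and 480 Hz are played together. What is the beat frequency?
5 Hz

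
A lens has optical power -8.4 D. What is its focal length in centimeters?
f = 1/P = -11.9 cm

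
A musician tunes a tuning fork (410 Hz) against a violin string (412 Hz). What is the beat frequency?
2 Hz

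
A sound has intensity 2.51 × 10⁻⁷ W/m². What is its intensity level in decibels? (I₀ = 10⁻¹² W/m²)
β = 10·log₁₀(I/I₀) = 54 dB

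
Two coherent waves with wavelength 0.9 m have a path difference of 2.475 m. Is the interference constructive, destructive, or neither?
neither (partial) — path difference = 2.75λ, neither a whole number of wavelengths nor an odd multiple of λ/2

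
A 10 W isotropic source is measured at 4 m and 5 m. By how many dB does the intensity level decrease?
Δβ = 20·log₁₀(r₂/r₁) = 1.938 dB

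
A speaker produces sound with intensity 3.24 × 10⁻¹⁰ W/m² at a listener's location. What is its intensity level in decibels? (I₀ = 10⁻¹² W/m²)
β = 10·log₁₀(I/I₀) = 25.11 dB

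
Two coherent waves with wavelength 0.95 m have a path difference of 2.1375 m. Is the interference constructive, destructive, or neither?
neither (partial) — path difference = 2.25λ, neither a whole number of wavelengths nor an odd multiple of λ/2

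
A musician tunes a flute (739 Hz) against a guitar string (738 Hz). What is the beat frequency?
1 Hz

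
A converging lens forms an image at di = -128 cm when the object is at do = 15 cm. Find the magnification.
M = −di/do = 8.533 (upright image)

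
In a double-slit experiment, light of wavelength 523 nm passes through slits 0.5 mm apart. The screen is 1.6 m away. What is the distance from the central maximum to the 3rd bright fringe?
y = mλL/d = 5.021 mm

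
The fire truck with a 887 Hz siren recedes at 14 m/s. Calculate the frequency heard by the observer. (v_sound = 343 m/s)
f_obs = f·v/(v + v_s) = 852.2 Hz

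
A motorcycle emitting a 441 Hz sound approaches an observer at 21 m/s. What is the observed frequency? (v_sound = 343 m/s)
f_obs = f·v/(v − v_s) = 469.8 Hz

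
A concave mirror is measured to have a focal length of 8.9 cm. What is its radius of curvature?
R = 2|f| = 17.8 cm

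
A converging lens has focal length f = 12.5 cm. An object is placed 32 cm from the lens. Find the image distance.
1/di = 1/f − 1/do → di = 20.51 cm (real image)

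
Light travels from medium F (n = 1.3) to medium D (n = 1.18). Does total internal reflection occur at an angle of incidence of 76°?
θc = arcsin(n₂/n₁) = 65.19°; 76° > θc, so yes — total internal reflection.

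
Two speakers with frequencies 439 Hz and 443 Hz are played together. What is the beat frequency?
4 Hz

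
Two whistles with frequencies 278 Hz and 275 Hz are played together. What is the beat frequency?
3 Hz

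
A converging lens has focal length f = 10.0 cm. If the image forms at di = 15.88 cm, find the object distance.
1/do = 1/f − 1/di → do = 27.01 cm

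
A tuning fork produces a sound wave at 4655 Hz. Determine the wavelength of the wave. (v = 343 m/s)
λ = v/f = 0.07368 m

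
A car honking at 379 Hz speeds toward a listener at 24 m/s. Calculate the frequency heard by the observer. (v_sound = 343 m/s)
f_obs = f·v/(v − v_s) = 407.5 Hz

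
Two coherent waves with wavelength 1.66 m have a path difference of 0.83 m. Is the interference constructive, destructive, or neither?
destructive — path difference = 0.5λ, an odd multiple of λ/2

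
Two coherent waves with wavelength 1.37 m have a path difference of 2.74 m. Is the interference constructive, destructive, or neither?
constructive — path difference = 2λ, a whole number of wavelengths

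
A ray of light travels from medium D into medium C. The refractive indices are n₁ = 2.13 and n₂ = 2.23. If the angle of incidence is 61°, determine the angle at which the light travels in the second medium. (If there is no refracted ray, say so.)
sin θ₂ = (n₁/n₂)·sin θ₁ = 0.8354 → θ₂ = 56.66°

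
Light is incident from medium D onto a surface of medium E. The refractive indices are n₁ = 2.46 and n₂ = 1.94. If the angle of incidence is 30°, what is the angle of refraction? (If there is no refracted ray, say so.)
sin θ₂ = (n₁/n₂)·sin θ₁ = 0.634 → θ₂ = 39.35°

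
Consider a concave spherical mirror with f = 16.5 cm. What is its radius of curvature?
R = 2|f| = 33 cm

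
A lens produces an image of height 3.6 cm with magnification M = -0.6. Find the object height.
ho = |hi|/|M| = 6 cm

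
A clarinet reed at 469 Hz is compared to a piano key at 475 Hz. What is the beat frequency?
6 Hz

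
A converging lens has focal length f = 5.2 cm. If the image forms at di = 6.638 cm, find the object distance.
1/do = 1/f − 1/di → do = 24 cm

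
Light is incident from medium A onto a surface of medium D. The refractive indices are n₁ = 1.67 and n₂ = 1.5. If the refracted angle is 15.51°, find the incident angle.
sin θ₁ = (n₂/n₁)·sin θ₂ → θ₁ = 13.9°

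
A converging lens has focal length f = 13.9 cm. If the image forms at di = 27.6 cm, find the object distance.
1/do = 1/f − 1/di → do = 28 cm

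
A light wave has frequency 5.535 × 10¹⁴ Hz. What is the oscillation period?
T = 1/f = 1.807 × 10⁻¹⁵ s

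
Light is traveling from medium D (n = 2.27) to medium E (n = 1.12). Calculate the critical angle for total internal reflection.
θc = arcsin(n₂/n₁) = 29.56°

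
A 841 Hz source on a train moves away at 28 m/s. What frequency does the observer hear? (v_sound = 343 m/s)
f_obs = f·v/(v + v_s) = 777.5 Hz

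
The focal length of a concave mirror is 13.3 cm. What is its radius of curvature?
R = 2|f| = 26.6 cm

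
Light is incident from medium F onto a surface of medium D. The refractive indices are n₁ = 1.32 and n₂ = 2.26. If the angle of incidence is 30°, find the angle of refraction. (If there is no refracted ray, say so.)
sin θ₂ = (n₁/n₂)·sin θ₁ = 0.292 → θ₂ = 16.98°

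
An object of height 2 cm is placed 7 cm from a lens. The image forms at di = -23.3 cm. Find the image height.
hi = (-di/do) × ho = 6.657 cm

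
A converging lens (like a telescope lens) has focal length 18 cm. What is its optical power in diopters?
P = 1/f = 5.556 D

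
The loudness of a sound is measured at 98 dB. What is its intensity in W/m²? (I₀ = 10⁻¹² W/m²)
I = I₀·10^(β/10) = 6.31 × 10⁻³ W/m²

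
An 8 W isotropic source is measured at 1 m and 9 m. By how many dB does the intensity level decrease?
Δβ = 20·log₁₀(r₂/r₁) = 19.08 dB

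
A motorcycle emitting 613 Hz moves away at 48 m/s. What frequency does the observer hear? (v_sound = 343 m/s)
f_obs = f·v/(v + v_s) = 537.7 Hz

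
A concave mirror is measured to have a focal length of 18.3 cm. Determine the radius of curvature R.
R = 2|f| = 36.6 cm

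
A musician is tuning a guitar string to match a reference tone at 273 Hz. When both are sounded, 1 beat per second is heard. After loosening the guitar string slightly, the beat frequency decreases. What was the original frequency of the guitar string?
274 Hz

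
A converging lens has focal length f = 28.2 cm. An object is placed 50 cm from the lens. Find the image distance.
1/di = 1/f − 1/do → di = 64.68 cm (real image)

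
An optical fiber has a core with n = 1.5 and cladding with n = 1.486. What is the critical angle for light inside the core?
θc = arcsin(n_cladding/n_core) = 82.17°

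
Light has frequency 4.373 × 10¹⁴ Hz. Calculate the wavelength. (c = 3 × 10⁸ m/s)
λ = c/f = 686 nm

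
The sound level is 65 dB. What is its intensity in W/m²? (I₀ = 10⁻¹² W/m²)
I = I₀·10^(β/10) = 3.16 × 10⁻⁶ W/m²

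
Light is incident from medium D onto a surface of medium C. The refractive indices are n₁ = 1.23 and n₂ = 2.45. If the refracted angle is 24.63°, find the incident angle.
sin θ₁ = (n₂/n₁)·sin θ₂ → θ₁ = 56.11°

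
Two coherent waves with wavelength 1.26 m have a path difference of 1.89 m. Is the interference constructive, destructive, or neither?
destructive — path difference = 1.5λ, an odd multiple of λ/2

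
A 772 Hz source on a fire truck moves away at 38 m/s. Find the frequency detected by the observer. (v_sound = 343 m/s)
f_obs = f·v/(v + v_s) = 695 Hz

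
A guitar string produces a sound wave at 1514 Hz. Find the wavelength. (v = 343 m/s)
λ = v/f = 0.2266 m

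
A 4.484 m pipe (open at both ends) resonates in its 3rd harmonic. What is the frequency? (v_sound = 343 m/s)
fₙ = nv/(2L) = 114.7 Hz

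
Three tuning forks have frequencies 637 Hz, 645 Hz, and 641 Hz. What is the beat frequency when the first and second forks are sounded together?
8 Hz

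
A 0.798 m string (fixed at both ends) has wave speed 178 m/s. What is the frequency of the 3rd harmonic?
fₙ = nv/(2L) = 334.6 Hz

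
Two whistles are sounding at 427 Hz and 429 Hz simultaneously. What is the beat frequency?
2 Hz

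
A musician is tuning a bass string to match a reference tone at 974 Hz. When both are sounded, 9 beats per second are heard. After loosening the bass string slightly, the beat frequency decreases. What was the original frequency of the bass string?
983 Hz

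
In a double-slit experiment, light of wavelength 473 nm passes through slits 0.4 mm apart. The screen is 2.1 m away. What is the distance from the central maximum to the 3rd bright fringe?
y = mλL/d = 7.45 mm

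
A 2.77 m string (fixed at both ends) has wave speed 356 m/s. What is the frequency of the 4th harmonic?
fₙ = nv/(2L) = 257 Hz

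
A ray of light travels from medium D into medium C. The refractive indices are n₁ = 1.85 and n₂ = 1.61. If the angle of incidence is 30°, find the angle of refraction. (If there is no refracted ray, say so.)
sin θ₂ = (n₁/n₂)·sin θ₁ = 0.5745 → θ₂ = 35.07°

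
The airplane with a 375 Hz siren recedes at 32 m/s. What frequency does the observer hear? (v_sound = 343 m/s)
f_obs = f·v/(v + v_s) = 343 Hz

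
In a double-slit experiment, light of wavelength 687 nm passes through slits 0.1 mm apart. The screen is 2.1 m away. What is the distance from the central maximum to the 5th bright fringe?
y = mλL/d = 72.14 mm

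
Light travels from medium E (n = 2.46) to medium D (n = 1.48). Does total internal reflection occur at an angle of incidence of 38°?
θc = arcsin(n₂/n₁) = 36.99°; 38° > θc, so yes — total internal reflection.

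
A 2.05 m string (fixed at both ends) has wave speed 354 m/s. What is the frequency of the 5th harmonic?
fₙ = nv/(2L) = 431.7 Hz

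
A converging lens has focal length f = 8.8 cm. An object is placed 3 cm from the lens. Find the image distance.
1/di = 1/f − 1/do → di = -4.552 cm (virtual image)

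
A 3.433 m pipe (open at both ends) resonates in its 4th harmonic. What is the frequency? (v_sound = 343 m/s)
fₙ = nv/(2L) = 199.8 Hz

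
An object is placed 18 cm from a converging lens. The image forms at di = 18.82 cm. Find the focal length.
1/f = 1/do + 1/di → f = 9.2 cm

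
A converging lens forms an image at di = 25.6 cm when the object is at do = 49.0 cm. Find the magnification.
M = −di/do = -0.5224 (inverted image)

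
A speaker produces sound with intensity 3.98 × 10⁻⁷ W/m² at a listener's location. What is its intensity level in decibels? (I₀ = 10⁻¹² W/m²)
β = 10·log₁₀(I/I₀) = 56 dB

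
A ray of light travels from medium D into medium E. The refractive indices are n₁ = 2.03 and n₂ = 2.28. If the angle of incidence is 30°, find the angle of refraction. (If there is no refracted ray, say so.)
sin θ₂ = (n₁/n₂)·sin θ₁ = 0.4452 → θ₂ = 26.43°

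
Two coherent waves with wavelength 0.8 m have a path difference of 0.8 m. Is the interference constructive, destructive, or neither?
constructive — path difference = 1λ, a whole number of wavelengths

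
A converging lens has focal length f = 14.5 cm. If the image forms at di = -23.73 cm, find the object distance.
1/do = 1/f − 1/di → do = 9 cm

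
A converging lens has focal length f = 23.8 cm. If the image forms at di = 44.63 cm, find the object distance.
1/do = 1/f − 1/di → do = 50.99 cm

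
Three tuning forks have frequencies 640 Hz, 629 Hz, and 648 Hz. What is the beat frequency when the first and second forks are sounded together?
11 Hz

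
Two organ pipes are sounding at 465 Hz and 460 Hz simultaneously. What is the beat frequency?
5 Hz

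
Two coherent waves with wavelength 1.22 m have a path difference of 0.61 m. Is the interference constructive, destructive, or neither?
destructive — path difference = 0.5λ, an odd multiple of λ/2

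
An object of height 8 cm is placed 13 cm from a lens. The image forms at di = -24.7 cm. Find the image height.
hi = (-di/do) × ho = 15.2 cm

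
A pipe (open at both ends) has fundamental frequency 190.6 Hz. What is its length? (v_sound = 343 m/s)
L = v/(2f₁) = 0.8998 m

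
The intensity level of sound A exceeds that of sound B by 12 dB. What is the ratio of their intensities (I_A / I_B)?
I_A/I_B = 10^(Δβ/10) = 15.85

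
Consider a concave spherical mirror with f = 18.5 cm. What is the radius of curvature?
R = 2|f| = 37 cm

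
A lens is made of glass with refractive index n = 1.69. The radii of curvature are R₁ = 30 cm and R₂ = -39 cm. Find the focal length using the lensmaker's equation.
1/f = (n − 1)(1/R₁ − 1/R₂) → f = 24.57 cm (converging lens)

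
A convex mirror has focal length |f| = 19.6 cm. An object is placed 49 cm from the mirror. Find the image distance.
f = −19.6 cm (convex); 1/di = 1/f − 1/do → di = -14 cm (virtual image, behind mirror)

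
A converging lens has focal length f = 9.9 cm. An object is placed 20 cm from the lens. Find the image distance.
1/di = 1/f − 1/do → di = 19.6 cm (real image)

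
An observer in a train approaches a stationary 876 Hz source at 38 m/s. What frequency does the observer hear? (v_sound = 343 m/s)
f_obs = f·(v + v_o)/v = 973 Hz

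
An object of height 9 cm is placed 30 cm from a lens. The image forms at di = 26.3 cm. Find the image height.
hi = (-di/do) × ho = -7.89 cm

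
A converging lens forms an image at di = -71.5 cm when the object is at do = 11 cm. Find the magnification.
M = −di/do = 6.5 (upright image)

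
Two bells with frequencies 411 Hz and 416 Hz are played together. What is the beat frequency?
5 Hz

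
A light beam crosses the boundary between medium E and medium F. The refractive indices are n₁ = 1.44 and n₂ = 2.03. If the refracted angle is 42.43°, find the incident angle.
sin θ₁ = (n₂/n₁)·sin θ₂ → θ₁ = 72.01°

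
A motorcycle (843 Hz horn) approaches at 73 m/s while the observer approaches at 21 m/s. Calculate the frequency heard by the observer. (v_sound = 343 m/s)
f_obs = f·(v + v_o)/(v − v_s) = 1136 Hz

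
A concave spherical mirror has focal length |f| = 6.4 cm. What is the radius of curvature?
R = 2|f| = 12.8 cm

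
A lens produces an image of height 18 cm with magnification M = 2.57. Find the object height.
ho = |hi|/|M| = 7.004 cm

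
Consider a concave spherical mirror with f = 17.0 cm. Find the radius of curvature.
R = 2|f| = 34 cm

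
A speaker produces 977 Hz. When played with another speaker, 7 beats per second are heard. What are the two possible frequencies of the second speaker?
f₂ = 977 ± 7 Hz → 984 Hz or 970 Hz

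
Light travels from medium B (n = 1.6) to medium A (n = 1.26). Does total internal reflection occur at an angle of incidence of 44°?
θc = arcsin(n₂/n₁) = 51.95°; 44° < θc, so no — the ray refracts.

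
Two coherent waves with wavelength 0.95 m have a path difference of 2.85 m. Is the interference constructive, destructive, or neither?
constructive — path difference = 3λ, a whole number of wavelengths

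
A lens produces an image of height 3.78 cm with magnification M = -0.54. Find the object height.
ho = |hi|/|M| = 7 cm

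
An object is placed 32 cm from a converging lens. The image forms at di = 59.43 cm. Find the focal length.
1/f = 1/do + 1/di → f = 20.8 cm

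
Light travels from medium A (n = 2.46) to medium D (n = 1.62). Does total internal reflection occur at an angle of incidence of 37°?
θc = arcsin(n₂/n₁) = 41.19°; 37° < θc, so no — the ray refracts.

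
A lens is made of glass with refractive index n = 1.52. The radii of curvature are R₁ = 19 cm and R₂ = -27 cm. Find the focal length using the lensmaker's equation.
1/f = (n − 1)(1/R₁ − 1/R₂) → f = 21.45 cm (converging lens)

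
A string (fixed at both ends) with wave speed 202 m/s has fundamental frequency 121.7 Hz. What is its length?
L = v/(2f₁) = 0.8299 m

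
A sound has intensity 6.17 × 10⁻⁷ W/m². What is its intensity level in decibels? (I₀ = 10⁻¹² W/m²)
β = 10·log₁₀(I/I₀) = 57.9 dB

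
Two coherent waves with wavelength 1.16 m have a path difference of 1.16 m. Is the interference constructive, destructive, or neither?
constructive — path difference = 1λ, a whole number of wavelengths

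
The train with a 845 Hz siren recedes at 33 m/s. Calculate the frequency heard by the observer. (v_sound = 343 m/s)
f_obs = f·v/(v + v_s) = 770.8 Hz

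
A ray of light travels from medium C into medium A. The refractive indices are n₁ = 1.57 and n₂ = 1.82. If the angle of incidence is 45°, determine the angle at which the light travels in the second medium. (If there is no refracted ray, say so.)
sin θ₂ = (n₁/n₂)·sin θ₁ = 0.61 → θ₂ = 37.59°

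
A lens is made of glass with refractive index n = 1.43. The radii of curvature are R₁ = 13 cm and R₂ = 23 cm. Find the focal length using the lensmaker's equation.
1/f = (n − 1)(1/R₁ − 1/R₂) → f = 69.53 cm (converging lens)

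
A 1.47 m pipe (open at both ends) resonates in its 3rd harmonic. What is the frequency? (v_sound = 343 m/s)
fₙ = nv/(2L) = 350 Hz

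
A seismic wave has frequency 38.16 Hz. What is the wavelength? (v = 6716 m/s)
λ = v/f = 176 m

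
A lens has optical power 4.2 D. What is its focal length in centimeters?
f = 1/P = 23.81 cm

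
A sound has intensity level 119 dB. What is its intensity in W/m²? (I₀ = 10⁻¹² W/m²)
I = I₀·10^(β/10) = 7.94 × 10⁻¹ W/m²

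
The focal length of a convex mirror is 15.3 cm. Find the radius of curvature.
R = 2|f| = 30.6 cm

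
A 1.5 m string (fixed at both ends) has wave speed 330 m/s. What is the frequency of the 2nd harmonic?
fₙ = nv/(2L) = 220 Hz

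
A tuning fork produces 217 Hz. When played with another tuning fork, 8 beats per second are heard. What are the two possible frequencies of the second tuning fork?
f₂ = 217 ± 8 Hz → 225 Hz or 209 Hz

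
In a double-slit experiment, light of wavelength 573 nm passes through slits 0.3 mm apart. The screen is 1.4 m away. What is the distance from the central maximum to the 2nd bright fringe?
y = mλL/d = 5.348 mm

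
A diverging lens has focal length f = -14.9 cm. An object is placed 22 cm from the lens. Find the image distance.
1/di = 1/f − 1/do → di = -8.883 cm (virtual image)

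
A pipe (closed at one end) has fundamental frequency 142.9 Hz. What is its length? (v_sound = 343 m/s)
L = v/(4f₁) = 0.6001 m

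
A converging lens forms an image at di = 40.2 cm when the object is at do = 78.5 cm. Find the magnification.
M = −di/do = -0.5121 (inverted image)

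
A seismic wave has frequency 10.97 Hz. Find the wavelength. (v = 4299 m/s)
λ = v/f = 391.9 m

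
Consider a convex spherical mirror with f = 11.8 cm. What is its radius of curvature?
R = 2|f| = 23.6 cm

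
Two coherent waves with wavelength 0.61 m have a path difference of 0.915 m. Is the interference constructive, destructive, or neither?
destructive — path difference = 1.5λ, an odd multiple of λ/2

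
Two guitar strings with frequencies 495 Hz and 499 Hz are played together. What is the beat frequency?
4 Hz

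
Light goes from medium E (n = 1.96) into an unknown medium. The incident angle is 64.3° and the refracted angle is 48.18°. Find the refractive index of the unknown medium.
n₂ = n₁·sin θ₁ / sin θ₂ = 2.37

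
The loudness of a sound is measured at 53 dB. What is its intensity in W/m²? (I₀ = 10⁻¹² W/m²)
I = I₀·10^(β/10) = 2.00 × 10⁻⁷ W/m²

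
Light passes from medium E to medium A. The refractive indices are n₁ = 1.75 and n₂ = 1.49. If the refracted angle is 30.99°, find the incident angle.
sin θ₁ = (n₂/n₁)·sin θ₂ → θ₁ = 26°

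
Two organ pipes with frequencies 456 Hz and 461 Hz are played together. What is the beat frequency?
5 Hz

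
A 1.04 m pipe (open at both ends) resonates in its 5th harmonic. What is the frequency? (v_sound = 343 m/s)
fₙ = nv/(2L) = 824.5 Hz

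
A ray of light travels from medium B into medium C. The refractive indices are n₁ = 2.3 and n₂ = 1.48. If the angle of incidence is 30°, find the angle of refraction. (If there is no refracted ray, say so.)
sin θ₂ = (n₁/n₂)·sin θ₁ = 0.777 → θ₂ = 50.99°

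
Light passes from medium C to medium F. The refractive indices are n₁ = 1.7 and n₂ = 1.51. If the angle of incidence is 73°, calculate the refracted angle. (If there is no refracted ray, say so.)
sin θ₂ = (n₁/n₂)·sin θ₁ = 1.077 > 1, so there is no refracted ray — the light undergoes total internal reflection.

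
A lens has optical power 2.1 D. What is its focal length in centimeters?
f = 1/P = 47.62 cm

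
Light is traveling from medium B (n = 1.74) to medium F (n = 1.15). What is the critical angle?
θc = arcsin(n₂/n₁) = 41.37°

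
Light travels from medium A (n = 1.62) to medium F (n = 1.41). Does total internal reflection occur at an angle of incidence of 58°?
θc = arcsin(n₂/n₁) = 60.5°; 58° < θc, so no — the ray refracts.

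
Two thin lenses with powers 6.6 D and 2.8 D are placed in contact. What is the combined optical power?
P_total = P₁ + P₂ = 9.4 D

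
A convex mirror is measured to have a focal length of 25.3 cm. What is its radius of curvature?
R = 2|f| = 50.6 cm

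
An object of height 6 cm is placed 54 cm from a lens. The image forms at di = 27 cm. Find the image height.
hi = (-di/do) × ho = -3 cm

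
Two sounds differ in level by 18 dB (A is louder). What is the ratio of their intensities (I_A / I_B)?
I_A/I_B = 10^(Δβ/10) = 63.1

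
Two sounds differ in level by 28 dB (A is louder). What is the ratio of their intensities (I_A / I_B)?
I_A/I_B = 10^(Δβ/10) = 631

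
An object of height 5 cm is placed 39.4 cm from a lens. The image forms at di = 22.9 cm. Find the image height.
hi = (-di/do) × ho = -2.906 cm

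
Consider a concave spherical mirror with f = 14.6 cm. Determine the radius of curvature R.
R = 2|f| = 29.2 cm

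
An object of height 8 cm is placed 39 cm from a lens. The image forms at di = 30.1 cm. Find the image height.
hi = (-di/do) × ho = -6.174 cm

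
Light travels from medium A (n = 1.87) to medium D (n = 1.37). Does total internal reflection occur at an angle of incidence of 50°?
θc = arcsin(n₂/n₁) = 47.11°; 50° > θc, so yes — total internal reflection.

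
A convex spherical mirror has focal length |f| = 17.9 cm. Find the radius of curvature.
R = 2|f| = 35.8 cm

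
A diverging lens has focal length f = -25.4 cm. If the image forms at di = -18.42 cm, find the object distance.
1/do = 1/f − 1/di → do = 67.03 cm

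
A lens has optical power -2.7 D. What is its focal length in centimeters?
f = 1/P = -37.04 cm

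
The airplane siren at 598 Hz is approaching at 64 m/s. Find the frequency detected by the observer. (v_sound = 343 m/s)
f_obs = f·v/(v − v_s) = 735.2 Hz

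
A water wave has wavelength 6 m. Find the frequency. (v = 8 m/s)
f = v/λ = 1.333 Hz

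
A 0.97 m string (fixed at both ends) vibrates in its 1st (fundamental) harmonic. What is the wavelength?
λₙ = 2L/n = 1.94 m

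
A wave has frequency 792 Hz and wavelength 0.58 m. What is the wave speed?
v = fλ = 459.4 m/s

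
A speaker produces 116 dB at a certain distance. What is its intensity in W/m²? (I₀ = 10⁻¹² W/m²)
I = I₀·10^(β/10) = 3.98 × 10⁻¹ W/m²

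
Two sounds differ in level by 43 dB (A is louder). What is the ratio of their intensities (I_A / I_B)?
I_A/I_B = 10^(Δβ/10) = 19950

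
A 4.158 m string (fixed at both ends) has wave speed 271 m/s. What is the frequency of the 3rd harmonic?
fₙ = nv/(2L) = 97.76 Hz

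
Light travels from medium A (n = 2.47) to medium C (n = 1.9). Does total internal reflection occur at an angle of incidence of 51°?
θc = arcsin(n₂/n₁) = 50.28°; 51° > θc, so yes — total internal reflection.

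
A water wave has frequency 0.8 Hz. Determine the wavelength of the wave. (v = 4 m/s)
λ = v/f = 5 m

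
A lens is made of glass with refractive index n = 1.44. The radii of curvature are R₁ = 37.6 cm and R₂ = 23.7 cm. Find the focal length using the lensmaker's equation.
1/f = (n − 1)(1/R₁ − 1/R₂) → f = -145.7 cm (diverging lens)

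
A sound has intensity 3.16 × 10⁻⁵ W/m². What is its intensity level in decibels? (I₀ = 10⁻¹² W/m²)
β = 10·log₁₀(I/I₀) = 75 dB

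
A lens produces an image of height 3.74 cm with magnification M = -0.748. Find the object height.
ho = |hi|/|M| = 5 cm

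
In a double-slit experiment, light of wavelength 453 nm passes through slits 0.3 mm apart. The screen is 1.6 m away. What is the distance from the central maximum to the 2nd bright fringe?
y = mλL/d = 4.832 mm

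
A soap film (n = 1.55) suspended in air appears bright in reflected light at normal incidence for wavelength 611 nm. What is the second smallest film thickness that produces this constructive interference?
2nt = (m − ½)λ with m = 2 → t = (m − ½)λ/(2n) = 295.6 nm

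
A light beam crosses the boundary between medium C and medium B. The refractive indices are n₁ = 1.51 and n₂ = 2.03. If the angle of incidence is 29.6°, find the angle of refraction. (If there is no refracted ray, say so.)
sin θ₂ = (n₁/n₂)·sin θ₁ = 0.3674 → θ₂ = 21.56°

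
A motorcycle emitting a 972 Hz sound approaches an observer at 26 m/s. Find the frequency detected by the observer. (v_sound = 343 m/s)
f_obs = f·v/(v − v_s) = 1052 Hz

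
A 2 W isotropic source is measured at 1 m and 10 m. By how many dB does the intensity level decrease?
Δβ = 20·log₁₀(r₂/r₁) = 20 dB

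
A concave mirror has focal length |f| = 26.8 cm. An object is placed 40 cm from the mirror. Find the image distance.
f = +26.8 cm (concave); 1/di = 1/f − 1/do → di = 81.21 cm (real image, in front of mirror)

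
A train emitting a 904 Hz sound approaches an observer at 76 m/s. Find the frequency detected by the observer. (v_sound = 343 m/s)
f_obs = f·v/(v − v_s) = 1161 Hz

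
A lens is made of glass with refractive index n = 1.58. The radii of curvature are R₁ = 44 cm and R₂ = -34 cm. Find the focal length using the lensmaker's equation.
1/f = (n − 1)(1/R₁ − 1/R₂) → f = 33.07 cm (converging lens)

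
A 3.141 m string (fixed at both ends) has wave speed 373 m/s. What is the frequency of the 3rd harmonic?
fₙ = nv/(2L) = 178.1 Hz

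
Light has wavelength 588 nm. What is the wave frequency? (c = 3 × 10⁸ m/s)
f = c/λ = 5.102 × 10¹⁴ Hz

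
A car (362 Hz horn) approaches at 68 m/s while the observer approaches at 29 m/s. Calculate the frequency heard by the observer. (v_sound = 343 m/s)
f_obs = f·(v + v_o)/(v − v_s) = 489.7 Hz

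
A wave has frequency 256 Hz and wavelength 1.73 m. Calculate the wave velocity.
v = fλ = 442.9 m/s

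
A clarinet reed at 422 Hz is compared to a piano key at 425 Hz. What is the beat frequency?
3 Hz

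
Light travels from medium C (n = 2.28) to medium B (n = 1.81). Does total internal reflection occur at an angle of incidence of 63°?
θc = arcsin(n₂/n₁) = 52.55°; 63° > θc, so yes — total internal reflection.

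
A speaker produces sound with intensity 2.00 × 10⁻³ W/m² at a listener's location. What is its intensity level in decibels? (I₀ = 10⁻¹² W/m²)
β = 10·log₁₀(I/I₀) = 93.01 dB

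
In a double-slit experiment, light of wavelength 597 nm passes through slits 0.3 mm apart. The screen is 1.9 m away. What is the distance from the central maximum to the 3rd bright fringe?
y = mλL/d = 11.34 mm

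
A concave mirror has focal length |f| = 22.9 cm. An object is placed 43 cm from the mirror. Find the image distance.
f = +22.9 cm (concave); 1/di = 1/f − 1/do → di = 48.99 cm (real image, in front of mirror)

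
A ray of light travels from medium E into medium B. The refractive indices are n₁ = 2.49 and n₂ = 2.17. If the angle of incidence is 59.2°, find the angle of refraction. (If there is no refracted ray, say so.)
sin θ₂ = (n₁/n₂)·sin θ₁ = 0.9856 → θ₂ = 80.27°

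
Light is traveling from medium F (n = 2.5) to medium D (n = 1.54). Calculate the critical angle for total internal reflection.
θc = arcsin(n₂/n₁) = 38.02°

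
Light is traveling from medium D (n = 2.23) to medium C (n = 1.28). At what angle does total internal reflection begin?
θc = arcsin(n₂/n₁) = 35.03°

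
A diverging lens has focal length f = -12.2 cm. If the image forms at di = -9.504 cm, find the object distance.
1/do = 1/f − 1/di → do = 43.01 cm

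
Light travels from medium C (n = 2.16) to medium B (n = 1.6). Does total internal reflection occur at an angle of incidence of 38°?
θc = arcsin(n₂/n₁) = 47.79°; 38° < θc, so no — the ray refracts.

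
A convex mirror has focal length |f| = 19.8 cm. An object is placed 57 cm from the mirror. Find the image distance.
f = −19.8 cm (convex); 1/di = 1/f − 1/do → di = -14.7 cm (virtual image, behind mirror)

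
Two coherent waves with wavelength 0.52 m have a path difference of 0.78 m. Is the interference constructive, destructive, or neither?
destructive — path difference = 1.5λ, an odd multiple of λ/2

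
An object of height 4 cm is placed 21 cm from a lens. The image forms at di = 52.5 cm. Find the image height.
hi = (-di/do) × ho = -10 cm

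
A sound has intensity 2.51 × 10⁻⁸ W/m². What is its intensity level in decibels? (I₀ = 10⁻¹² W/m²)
β = 10·log₁₀(I/I₀) = 44 dB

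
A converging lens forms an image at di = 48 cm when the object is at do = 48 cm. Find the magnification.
M = −di/do = -1 (inverted image)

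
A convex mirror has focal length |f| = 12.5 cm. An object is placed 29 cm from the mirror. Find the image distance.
f = −12.5 cm (convex); 1/di = 1/f − 1/do → di = -8.735 cm (virtual image, behind mirror)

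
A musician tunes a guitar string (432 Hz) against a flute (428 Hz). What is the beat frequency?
4 Hz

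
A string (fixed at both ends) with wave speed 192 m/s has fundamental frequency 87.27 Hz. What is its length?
L = v/(2f₁) = 1.1 m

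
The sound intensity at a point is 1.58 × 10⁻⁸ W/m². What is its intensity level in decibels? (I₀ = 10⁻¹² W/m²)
β = 10·log₁₀(I/I₀) = 41.99 dB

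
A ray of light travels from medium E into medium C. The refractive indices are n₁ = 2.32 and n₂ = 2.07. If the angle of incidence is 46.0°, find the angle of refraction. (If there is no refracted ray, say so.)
sin θ₂ = (n₁/n₂)·sin θ₁ = 0.8062 → θ₂ = 53.73°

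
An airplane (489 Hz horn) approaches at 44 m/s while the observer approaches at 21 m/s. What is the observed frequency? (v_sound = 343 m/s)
f_obs = f·(v + v_o)/(v − v_s) = 595.3 Hz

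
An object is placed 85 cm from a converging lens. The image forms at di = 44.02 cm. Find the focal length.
1/f = 1/do + 1/di → f = 29 cm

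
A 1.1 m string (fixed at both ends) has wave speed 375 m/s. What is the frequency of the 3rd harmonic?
fₙ = nv/(2L) = 511.4 Hz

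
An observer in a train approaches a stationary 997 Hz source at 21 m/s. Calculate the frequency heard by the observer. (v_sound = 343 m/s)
f_obs = f·(v + v_o)/v = 1058 Hz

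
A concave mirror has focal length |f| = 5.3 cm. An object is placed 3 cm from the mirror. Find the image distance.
f = +5.3 cm (concave); 1/di = 1/f − 1/do → di = -6.913 cm (virtual image, behind mirror)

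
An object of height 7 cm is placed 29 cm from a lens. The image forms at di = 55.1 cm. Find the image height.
hi = (-di/do) × ho = -13.3 cm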